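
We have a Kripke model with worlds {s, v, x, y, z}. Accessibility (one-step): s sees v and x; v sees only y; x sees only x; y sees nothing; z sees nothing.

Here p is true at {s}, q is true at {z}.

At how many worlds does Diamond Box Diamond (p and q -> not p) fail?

s: successors {v, x}; Box Diamond (p and q -> not p) there: v:F, x:T. ✓
v: successors {y}; Box Diamond (p and q -> not p) there: y:T. ✓
x: successors {x}; Box Diamond (p and q -> not p) there: x:T. ✓
y: no successors, so Diamond Box Diamond (p and q -> not p) fails. ✗
z: no successors, so Diamond Box Diamond (p and q -> not p) fails. ✗
Satisfying worlds: {s, v, x}.
So Diamond Box Diamond (p and q -> not p) fails at the other 2 worlds.

2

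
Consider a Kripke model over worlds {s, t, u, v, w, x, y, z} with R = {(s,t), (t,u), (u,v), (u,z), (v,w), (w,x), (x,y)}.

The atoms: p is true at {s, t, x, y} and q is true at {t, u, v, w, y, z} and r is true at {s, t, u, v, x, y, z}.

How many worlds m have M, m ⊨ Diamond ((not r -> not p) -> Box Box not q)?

s: successors {t}; (not r -> not p) -> Box Box not q there: t:F. ✗
t: successors {u}; (not r -> not p) -> Box Box not q there: u:F. ✗
u: successors {v, z}; (not r -> not p) -> Box Box not q there: v:T, z:T. ✓
v: successors {w}; (not r -> not p) -> Box Box not q there: w:F. ✗
w: successors {x}; (not r -> not p) -> Box Box not q there: x:T. ✓
x: successors {y}; (not r -> not p) -> Box Box not q there: y:T. ✓
y: no successors, so Diamond ((not r -> not p) -> Box Box not q) fails. ✗
z: no successors, so Diamond ((not r -> not p) -> Box Box not q) fails. ✗
Satisfying worlds: {u, w, x}.

3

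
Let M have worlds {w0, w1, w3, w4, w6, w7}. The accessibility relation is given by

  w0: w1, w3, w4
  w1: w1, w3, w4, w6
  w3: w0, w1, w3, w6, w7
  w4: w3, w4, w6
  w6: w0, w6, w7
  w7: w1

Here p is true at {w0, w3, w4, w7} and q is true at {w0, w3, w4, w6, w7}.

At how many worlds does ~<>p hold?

w0: <>p is T. ✗
w1: <>p is T. ✗
w3: <>p is T. ✗
w4: <>p is T. ✗
w6: <>p is T. ✗
w7: <>p is F. ✓
Satisfying worlds: {w7}.

1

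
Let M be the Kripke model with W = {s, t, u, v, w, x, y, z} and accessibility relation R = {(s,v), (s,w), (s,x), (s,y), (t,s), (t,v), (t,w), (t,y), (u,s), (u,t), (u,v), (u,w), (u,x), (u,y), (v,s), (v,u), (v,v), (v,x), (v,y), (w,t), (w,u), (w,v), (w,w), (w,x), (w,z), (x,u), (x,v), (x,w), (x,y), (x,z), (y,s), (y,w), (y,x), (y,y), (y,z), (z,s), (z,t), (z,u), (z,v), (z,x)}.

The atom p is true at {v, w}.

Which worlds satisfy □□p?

s: successors {v, w, x, y}; □p there: v:F, w:F, x:F, y:F. ✗
t: successors {s, v, w, y}; □p there: s:F, v:F, w:F, y:F. ✗
u: successors {s, t, v, w, x, y}; □p there: s:F, t:F, v:F, w:F, x:F, y:F. ✗
v: successors {s, u, v, x, y}; □p there: s:F, u:F, v:F, x:F, y:F. ✗
w: successors {t, u, v, w, x, z}; □p there: t:F, u:F, v:F, w:F, x:F, z:F. ✗
x: successors {u, v, w, y, z}; □p there: u:F, v:F, w:F, y:F, z:F. ✗
y: successors {s, w, x, y, z}; □p there: s:F, w:F, x:F, y:F, z:F. ✗
z: successors {s, t, u, v, x}; □p there: s:F, t:F, u:F, v:F, x:F. ✗

∅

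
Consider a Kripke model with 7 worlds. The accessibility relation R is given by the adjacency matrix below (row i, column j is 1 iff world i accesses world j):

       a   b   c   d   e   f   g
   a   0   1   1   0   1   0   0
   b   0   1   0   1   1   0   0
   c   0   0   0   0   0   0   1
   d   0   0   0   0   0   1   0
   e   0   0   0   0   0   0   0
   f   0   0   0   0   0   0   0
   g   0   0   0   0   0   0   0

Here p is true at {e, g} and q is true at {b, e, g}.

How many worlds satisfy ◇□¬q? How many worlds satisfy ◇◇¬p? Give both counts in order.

For ◇□¬q:
a: successors {b, c, e}; □¬q there: b:F, c:F, e:T. ✓
b: successors {b, d, e}; □¬q there: b:F, d:T, e:T. ✓
c: successors {g}; □¬q there: g:T. ✓
d: successors {f}; □¬q there: f:T. ✓
e: no successors, so ◇□¬q fails. ✗
f: no successors, so ◇□¬q fails. ✗
g: no successors, so ◇□¬q fails. ✗
— 4 worlds.
For ◇◇¬p:
a: successors {b, c, e}; ◇¬p there: b:T, c:F, e:F. ✓
b: successors {b, d, e}; ◇¬p there: b:T, d:T, e:F. ✓
c: successors {g}; ◇¬p there: g:F. ✗
d: successors {f}; ◇¬p there: f:F. ✗
e: no successors, so ◇◇¬p fails. ✗
f: no successors, so ◇◇¬p fails. ✗
g: no successors, so ◇◇¬p fails. ✗
— 2 worlds.

4 and 2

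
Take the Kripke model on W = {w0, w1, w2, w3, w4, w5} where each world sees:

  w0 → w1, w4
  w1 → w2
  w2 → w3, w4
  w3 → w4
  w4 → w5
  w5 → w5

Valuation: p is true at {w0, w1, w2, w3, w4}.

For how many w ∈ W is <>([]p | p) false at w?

w0: successors {w1, w4}; []p | p there: w1:T, w4:T. ✓
w1: successors {w2}; []p | p there: w2:T. ✓
w2: successors {w3, w4}; []p | p there: w3:T, w4:T. ✓
w3: successors {w4}; []p | p there: w4:T. ✓
w4: successors {w5}; []p | p there: w5:F. ✗
w5: successors {w5}; []p | p there: w5:F. ✗
Satisfying worlds: {w0, w1, w2, w3}.
So <>([]p | p) fails at the other 2 worlds.

2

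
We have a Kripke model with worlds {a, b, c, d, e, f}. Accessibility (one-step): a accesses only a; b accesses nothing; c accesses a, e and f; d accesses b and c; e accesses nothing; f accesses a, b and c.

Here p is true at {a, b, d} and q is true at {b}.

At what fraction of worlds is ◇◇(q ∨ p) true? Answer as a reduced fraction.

2/3

a: successors {a}; ◇(q ∨ p) there: a:T. ✓
b: no successors, so ◇◇(q ∨ p) fails. ✗
c: successors {a, e, f}; ◇(q ∨ p) there: a:T, e:F, f:T. ✓
d: successors {b, c}; ◇(q ∨ p) there: b:F, c:T. ✓
e: no successors, so ◇◇(q ∨ p) fails. ✗
f: successors {a, b, c}; ◇(q ∨ p) there: a:T, b:F, c:T. ✓
That's 4 of 6 worlds, so 4/6 = 2/3.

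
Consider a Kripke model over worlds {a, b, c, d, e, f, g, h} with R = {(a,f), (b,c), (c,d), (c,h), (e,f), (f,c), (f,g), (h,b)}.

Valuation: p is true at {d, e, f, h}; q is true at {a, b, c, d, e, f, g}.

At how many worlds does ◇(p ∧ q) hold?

a: successors {f}; p ∧ q there: f:T. ✓
b: successors {c}; p ∧ q there: c:F. ✗
c: successors {d, h}; p ∧ q there: d:T, h:F. ✓
d: no successors, so ◇(p ∧ q) fails. ✗
e: successors {f}; p ∧ q there: f:T. ✓
f: successors {c, g}; p ∧ q there: c:F, g:F. ✗
g: no successors, so ◇(p ∧ q) fails. ✗
h: successors {b}; p ∧ q there: b:F. ✗
Satisfying worlds: {a, c, e}.

3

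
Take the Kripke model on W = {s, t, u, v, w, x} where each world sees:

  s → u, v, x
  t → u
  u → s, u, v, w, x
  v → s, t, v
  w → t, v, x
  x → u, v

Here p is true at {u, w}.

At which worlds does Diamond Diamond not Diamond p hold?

s: successors {u, v, x}; Diamond not Diamond p there: u:T, v:T, x:T. ✓
t: successors {u}; Diamond not Diamond p there: u:T. ✓
u: successors {s, u, v, w, x}; Diamond not Diamond p there: s:T, u:T, v:T, w:T, x:T. ✓
v: successors {s, t, v}; Diamond not Diamond p there: s:T, t:F, v:T. ✓
w: successors {t, v, x}; Diamond not Diamond p there: t:F, v:T, x:T. ✓
x: successors {u, v}; Diamond not Diamond p there: u:T, v:T. ✓

{s, t, u, v, w, x}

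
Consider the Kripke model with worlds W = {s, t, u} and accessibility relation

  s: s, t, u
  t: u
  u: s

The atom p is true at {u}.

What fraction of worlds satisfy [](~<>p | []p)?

s: successors {s, t, u}; ~<>p | []p there: s:F, t:T, u:T. ✗
t: successors {u}; ~<>p | []p there: u:T. ✓
u: successors {s}; ~<>p | []p there: s:F. ✗
That's 1 of 3 worlds, so 1/3.

1/3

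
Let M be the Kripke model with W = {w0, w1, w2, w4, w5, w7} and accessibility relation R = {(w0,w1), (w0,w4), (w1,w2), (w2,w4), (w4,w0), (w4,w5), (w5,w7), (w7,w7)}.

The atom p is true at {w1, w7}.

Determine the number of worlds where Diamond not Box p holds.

w0: successors {w1, w4}; not Box p there: w1:T, w4:T. ✓
w1: successors {w2}; not Box p there: w2:T. ✓
w2: successors {w4}; not Box p there: w4:T. ✓
w4: successors {w0, w5}; not Box p there: w0:T, w5:F. ✓
w5: successors {w7}; not Box p there: w7:F. ✗
w7: successors {w7}; not Box p there: w7:F. ✗
Satisfying worlds: {w0, w1, w2, w4}.

4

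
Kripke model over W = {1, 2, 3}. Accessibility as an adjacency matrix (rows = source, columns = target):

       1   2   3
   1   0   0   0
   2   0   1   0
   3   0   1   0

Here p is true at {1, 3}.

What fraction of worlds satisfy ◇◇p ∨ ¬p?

1: ◇◇p is F, ¬p is F. ✗
2: ◇◇p is F, ¬p is T. ✓
3: ◇◇p is F, ¬p is F. ✗
That's 1 of 3 worlds, so 1/3.

1/3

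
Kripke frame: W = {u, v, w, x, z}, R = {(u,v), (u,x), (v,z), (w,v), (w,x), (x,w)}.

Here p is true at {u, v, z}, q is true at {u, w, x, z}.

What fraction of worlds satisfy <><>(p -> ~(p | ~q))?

3/5

u: successors {v, x}; <>(p -> ~(p | ~q)) there: v:F, x:T. ✓
v: successors {z}; <>(p -> ~(p | ~q)) there: z:F. ✗
w: successors {v, x}; <>(p -> ~(p | ~q)) there: v:F, x:T. ✓
x: successors {w}; <>(p -> ~(p | ~q)) there: w:T. ✓
z: no successors, so <><>(p -> ~(p | ~q)) fails. ✗
That's 3 of 5 worlds, so 3/5.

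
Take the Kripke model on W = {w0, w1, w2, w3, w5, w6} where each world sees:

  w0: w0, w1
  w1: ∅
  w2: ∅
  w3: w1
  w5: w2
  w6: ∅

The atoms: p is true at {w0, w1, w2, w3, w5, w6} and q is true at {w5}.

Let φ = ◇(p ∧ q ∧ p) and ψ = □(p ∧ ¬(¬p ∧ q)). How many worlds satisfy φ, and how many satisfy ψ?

0 and 6

For ◇(p ∧ q ∧ p):
w0: successors {w0, w1}; p ∧ q ∧ p there: w0:F, w1:F. ✗
w1: no successors, so ◇(p ∧ q ∧ p) fails. ✗
w2: no successors, so ◇(p ∧ q ∧ p) fails. ✗
w3: successors {w1}; p ∧ q ∧ p there: w1:F. ✗
w5: successors {w2}; p ∧ q ∧ p there: w2:F. ✗
w6: no successors, so ◇(p ∧ q ∧ p) fails. ✗
— 0 worlds.
For □(p ∧ ¬(¬p ∧ q)):
w0: successors {w0, w1}; p ∧ ¬(¬p ∧ q) there: w0:T, w1:T. ✓
w1: no successors, so □(p ∧ ¬(¬p ∧ q)) holds vacuously. ✓
w2: no successors, so □(p ∧ ¬(¬p ∧ q)) holds vacuously. ✓
w3: successors {w1}; p ∧ ¬(¬p ∧ q) there: w1:T. ✓
w5: successors {w2}; p ∧ ¬(¬p ∧ q) there: w2:T. ✓
w6: no successors, so □(p ∧ ¬(¬p ∧ q)) holds vacuously. ✓
— 6 worlds.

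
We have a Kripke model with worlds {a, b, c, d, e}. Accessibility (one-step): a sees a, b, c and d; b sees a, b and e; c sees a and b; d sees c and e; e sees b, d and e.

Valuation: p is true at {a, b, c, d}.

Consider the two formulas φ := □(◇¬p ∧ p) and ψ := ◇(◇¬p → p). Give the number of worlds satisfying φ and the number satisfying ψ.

0 and 5

For □(◇¬p ∧ p):
a: successors {a, b, c, d}; ◇¬p ∧ p there: a:F, b:T, c:F, d:T. ✗
b: successors {a, b, e}; ◇¬p ∧ p there: a:F, b:T, e:F. ✗
c: successors {a, b}; ◇¬p ∧ p there: a:F, b:T. ✗
d: successors {c, e}; ◇¬p ∧ p there: c:F, e:F. ✗
e: successors {b, d, e}; ◇¬p ∧ p there: b:T, d:T, e:F. ✗
— 0 worlds.
For ◇(◇¬p → p):
a: successors {a, b, c, d}; ◇¬p → p there: a:T, b:T, c:T, d:T. ✓
b: successors {a, b, e}; ◇¬p → p there: a:T, b:T, e:F. ✓
c: successors {a, b}; ◇¬p → p there: a:T, b:T. ✓
d: successors {c, e}; ◇¬p → p there: c:T, e:F. ✓
e: successors {b, d, e}; ◇¬p → p there: b:T, d:T, e:F. ✓
— 5 worlds.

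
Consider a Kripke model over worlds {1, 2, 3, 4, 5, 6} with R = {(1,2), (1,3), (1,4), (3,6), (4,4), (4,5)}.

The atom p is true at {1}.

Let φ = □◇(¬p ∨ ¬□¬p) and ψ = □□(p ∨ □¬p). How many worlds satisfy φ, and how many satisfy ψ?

For □◇(¬p ∨ ¬□¬p):
1: successors {2, 3, 4}; ◇(¬p ∨ ¬□¬p) there: 2:F, 3:T, 4:T. ✗
2: no successors, so □◇(¬p ∨ ¬□¬p) holds vacuously. ✓
3: successors {6}; ◇(¬p ∨ ¬□¬p) there: 6:F. ✗
4: successors {4, 5}; ◇(¬p ∨ ¬□¬p) there: 4:T, 5:F. ✗
5: no successors, so □◇(¬p ∨ ¬□¬p) holds vacuously. ✓
6: no successors, so □◇(¬p ∨ ¬□¬p) holds vacuously. ✓
— 3 worlds.
For □□(p ∨ □¬p):
1: successors {2, 3, 4}; □(p ∨ □¬p) there: 2:T, 3:T, 4:T. ✓
2: no successors, so □□(p ∨ □¬p) holds vacuously. ✓
3: successors {6}; □(p ∨ □¬p) there: 6:T. ✓
4: successors {4, 5}; □(p ∨ □¬p) there: 4:T, 5:T. ✓
5: no successors, so □□(p ∨ □¬p) holds vacuously. ✓
6: no successors, so □□(p ∨ □¬p) holds vacuously. ✓
— 6 worlds.

3 and 6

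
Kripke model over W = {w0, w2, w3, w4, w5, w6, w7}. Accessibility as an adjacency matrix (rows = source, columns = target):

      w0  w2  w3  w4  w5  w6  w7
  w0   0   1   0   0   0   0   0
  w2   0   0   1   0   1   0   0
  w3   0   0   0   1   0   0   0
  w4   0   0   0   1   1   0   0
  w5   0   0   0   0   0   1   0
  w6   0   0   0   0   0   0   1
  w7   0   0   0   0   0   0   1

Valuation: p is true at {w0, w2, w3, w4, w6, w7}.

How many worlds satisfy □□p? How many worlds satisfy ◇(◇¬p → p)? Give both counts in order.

For □□p:
w0: successors {w2}; □p there: w2:F. ✗
w2: successors {w3, w5}; □p there: w3:T, w5:T. ✓
w3: successors {w4}; □p there: w4:F. ✗
w4: successors {w4, w5}; □p there: w4:F, w5:T. ✗
w5: successors {w6}; □p there: w6:T. ✓
w6: successors {w7}; □p there: w7:T. ✓
w7: successors {w7}; □p there: w7:T. ✓
— 4 worlds.
For ◇(◇¬p → p):
w0: successors {w2}; ◇¬p → p there: w2:T. ✓
w2: successors {w3, w5}; ◇¬p → p there: w3:T, w5:T. ✓
w3: successors {w4}; ◇¬p → p there: w4:T. ✓
w4: successors {w4, w5}; ◇¬p → p there: w4:T, w5:T. ✓
w5: successors {w6}; ◇¬p → p there: w6:T. ✓
w6: successors {w7}; ◇¬p → p there: w7:T. ✓
w7: successors {w7}; ◇¬p → p there: w7:T. ✓
— 7 worlds.

4 and 7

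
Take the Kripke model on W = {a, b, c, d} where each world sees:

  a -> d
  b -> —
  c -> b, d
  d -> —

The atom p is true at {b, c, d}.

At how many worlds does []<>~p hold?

a: successors {d}; <>~p there: d:F. ✗
b: no successors, so []<>~p holds vacuously. ✓
c: successors {b, d}; <>~p there: b:F, d:F. ✗
d: no successors, so []<>~p holds vacuously. ✓
Satisfying worlds: {b, d}.

2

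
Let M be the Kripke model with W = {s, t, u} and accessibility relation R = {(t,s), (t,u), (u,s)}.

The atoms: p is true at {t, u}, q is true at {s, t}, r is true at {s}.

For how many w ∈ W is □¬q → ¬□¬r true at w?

2

s: □¬q is T, ¬□¬r is F. ✗
t: □¬q is F, ¬□¬r is T. ✓
u: □¬q is F, ¬□¬r is T. ✓
Satisfying worlds: {t, u}.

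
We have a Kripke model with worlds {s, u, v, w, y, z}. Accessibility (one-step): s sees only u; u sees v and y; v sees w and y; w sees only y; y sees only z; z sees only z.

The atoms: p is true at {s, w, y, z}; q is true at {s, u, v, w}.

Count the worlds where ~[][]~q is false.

s: [][]~q is F. ✓
u: [][]~q is F. ✓
v: [][]~q is T. ✗
w: [][]~q is T. ✗
y: [][]~q is T. ✗
z: [][]~q is T. ✗
Satisfying worlds: {s, u}.
So ~[][]~q fails at the other 4 worlds.

4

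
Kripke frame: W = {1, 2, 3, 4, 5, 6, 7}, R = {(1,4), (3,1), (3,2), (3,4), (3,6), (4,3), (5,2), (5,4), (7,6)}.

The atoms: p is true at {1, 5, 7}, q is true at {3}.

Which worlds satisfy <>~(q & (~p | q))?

{1, 3, 5, 7}

1: successors {4}; ~(q & (~p | q)) there: 4:T. ✓
2: no successors, so <>~(q & (~p | q)) fails. ✗
3: successors {1, 2, 4, 6}; ~(q & (~p | q)) there: 1:T, 2:T, 4:T, 6:T. ✓
4: successors {3}; ~(q & (~p | q)) there: 3:F. ✗
5: successors {2, 4}; ~(q & (~p | q)) there: 2:T, 4:T. ✓
6: no successors, so <>~(q & (~p | q)) fails. ✗
7: successors {6}; ~(q & (~p | q)) there: 6:T. ✓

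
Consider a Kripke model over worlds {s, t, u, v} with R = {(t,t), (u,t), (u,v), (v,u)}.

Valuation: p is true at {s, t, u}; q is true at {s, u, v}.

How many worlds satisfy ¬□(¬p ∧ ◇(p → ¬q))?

3

s: □(¬p ∧ ◇(p → ¬q)) is T. ✗
t: □(¬p ∧ ◇(p → ¬q)) is F. ✓
u: □(¬p ∧ ◇(p → ¬q)) is F. ✓
v: □(¬p ∧ ◇(p → ¬q)) is F. ✓
Satisfying worlds: {t, u, v}.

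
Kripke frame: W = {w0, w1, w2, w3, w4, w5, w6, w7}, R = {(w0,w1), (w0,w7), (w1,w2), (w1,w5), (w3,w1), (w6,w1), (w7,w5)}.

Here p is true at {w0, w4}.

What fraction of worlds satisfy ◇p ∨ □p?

3/8

w0: ◇p is F, □p is F. ✗
w1: ◇p is F, □p is F. ✗
w2: ◇p is F, □p is T. ✓
w3: ◇p is F, □p is F. ✗
w4: ◇p is F, □p is T. ✓
w5: ◇p is F, □p is T. ✓
w6: ◇p is F, □p is F. ✗
w7: ◇p is F, □p is F. ✗
That's 3 of 8 worlds, so 3/8.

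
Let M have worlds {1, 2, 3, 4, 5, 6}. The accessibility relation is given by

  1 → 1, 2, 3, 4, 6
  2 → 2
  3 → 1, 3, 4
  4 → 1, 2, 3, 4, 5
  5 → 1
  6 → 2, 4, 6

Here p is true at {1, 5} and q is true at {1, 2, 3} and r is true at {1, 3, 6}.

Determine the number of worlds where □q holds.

2

1: successors {1, 2, 3, 4, 6}; q there: 1:T, 2:T, 3:T, 4:F, 6:F. ✗
2: successors {2}; q there: 2:T. ✓
3: successors {1, 3, 4}; q there: 1:T, 3:T, 4:F. ✗
4: successors {1, 2, 3, 4, 5}; q there: 1:T, 2:T, 3:T, 4:F, 5:F. ✗
5: successors {1}; q there: 1:T. ✓
6: successors {2, 4, 6}; q there: 2:T, 4:F, 6:F. ✗
Satisfying worlds: {2, 5}.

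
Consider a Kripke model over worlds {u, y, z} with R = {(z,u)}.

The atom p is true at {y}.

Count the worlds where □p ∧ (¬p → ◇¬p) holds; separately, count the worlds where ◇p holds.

For □p ∧ (¬p → ◇¬p):
u: □p is T, ¬p → ◇¬p is F. ✗
y: □p is T, ¬p → ◇¬p is T. ✓
z: □p is F, ¬p → ◇¬p is T. ✗
— 1 world.
For ◇p:
u: no successors, so ◇p fails. ✗
y: no successors, so ◇p fails. ✗
z: successors {u}; p there: u:F. ✗
— 0 worlds.

1 and 0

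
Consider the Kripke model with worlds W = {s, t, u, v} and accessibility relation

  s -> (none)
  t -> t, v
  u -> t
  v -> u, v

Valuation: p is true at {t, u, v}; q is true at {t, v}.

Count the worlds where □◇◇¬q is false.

1

s: no successors, so □◇◇¬q holds vacuously. ✓
t: successors {t, v}; ◇◇¬q there: t:T, v:T. ✓
u: successors {t}; ◇◇¬q there: t:T. ✓
v: successors {u, v}; ◇◇¬q there: u:F, v:T. ✗
Satisfying worlds: {s, t, u}.
So □◇◇¬q fails at the other 1 world.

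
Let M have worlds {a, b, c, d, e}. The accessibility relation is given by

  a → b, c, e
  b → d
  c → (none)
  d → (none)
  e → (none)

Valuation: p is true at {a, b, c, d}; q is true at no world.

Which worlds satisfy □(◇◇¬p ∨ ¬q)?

{a, b, c, d, e}

a: successors {b, c, e}; ◇◇¬p ∨ ¬q there: b:T, c:T, e:T. ✓
b: successors {d}; ◇◇¬p ∨ ¬q there: d:T. ✓
c: no successors, so □(◇◇¬p ∨ ¬q) holds vacuously. ✓
d: no successors, so □(◇◇¬p ∨ ¬q) holds vacuously. ✓
e: no successors, so □(◇◇¬p ∨ ¬q) holds vacuously. ✓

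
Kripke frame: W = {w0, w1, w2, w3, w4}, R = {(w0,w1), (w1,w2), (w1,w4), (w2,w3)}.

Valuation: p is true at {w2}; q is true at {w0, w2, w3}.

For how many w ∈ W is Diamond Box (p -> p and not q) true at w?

w0: successors {w1}; Box (p -> p and not q) there: w1:F. ✗
w1: successors {w2, w4}; Box (p -> p and not q) there: w2:T, w4:T. ✓
w2: successors {w3}; Box (p -> p and not q) there: w3:T. ✓
w3: no successors, so Diamond Box (p -> p and not q) fails. ✗
w4: no successors, so Diamond Box (p -> p and not q) fails. ✗
Satisfying worlds: {w1, w2}.

2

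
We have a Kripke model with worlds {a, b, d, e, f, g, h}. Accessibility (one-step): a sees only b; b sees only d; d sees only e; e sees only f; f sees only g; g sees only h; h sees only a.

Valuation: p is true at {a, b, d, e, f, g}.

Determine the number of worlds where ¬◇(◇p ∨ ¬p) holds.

a: ◇(◇p ∨ ¬p) is T. ✗
b: ◇(◇p ∨ ¬p) is T. ✗
d: ◇(◇p ∨ ¬p) is T. ✗
e: ◇(◇p ∨ ¬p) is T. ✗
f: ◇(◇p ∨ ¬p) is F. ✓
g: ◇(◇p ∨ ¬p) is T. ✗
h: ◇(◇p ∨ ¬p) is T. ✗
Satisfying worlds: {f}.

1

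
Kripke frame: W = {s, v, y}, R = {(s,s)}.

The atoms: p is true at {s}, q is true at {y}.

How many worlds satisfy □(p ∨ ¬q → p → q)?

s: successors {s}; p ∨ ¬q → p → q there: s:F. ✗
v: no successors, so □(p ∨ ¬q → p → q) holds vacuously. ✓
y: no successors, so □(p ∨ ¬q → p → q) holds vacuously. ✓
Satisfying worlds: {v, y}.

2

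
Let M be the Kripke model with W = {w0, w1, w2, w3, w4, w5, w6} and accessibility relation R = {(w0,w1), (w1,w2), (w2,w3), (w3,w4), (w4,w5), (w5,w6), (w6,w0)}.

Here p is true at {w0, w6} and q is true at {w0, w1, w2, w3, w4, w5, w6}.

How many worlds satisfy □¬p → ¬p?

6

w0: □¬p is T, ¬p is F. ✗
w1: □¬p is T, ¬p is T. ✓
w2: □¬p is T, ¬p is T. ✓
w3: □¬p is T, ¬p is T. ✓
w4: □¬p is T, ¬p is T. ✓
w5: □¬p is F, ¬p is T. ✓
w6: □¬p is F, ¬p is F. ✓
Satisfying worlds: {w1, w2, w3, w4, w5, w6}.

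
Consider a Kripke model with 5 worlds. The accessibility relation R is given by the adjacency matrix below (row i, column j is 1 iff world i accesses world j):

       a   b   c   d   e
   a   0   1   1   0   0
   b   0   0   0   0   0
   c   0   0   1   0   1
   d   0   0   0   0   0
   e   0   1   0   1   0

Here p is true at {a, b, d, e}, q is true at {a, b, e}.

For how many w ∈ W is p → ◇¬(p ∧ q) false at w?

2

a: p is T, ◇¬(p ∧ q) is T. ✓
b: p is T, ◇¬(p ∧ q) is F. ✗
c: p is F, ◇¬(p ∧ q) is T. ✓
d: p is T, ◇¬(p ∧ q) is F. ✗
e: p is T, ◇¬(p ∧ q) is T. ✓
Satisfying worlds: {a, c, e}.
So p → ◇¬(p ∧ q) fails at the other 2 worlds.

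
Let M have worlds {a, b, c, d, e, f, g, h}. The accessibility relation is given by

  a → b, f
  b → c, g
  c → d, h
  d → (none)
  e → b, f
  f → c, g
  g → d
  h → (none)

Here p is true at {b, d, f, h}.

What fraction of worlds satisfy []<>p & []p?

1/4

a: []<>p is F, []p is T. ✗
b: []<>p is T, []p is F. ✗
c: []<>p is F, []p is T. ✗
d: []<>p is T, []p is T. ✓
e: []<>p is F, []p is T. ✗
f: []<>p is T, []p is F. ✗
g: []<>p is F, []p is T. ✗
h: []<>p is T, []p is T. ✓
That's 2 of 8 worlds, so 2/8 = 1/4.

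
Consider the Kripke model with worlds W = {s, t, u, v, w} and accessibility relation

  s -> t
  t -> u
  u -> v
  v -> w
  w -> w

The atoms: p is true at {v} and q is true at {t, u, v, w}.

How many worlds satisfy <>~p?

4

s: successors {t}; ~p there: t:T. ✓
t: successors {u}; ~p there: u:T. ✓
u: successors {v}; ~p there: v:F. ✗
v: successors {w}; ~p there: w:T. ✓
w: successors {w}; ~p there: w:T. ✓
Satisfying worlds: {s, t, v, w}.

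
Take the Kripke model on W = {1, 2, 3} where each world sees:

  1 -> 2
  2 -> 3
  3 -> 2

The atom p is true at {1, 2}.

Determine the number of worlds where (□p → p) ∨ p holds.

2

1: □p → p is T, p is T. ✓
2: □p → p is T, p is T. ✓
3: □p → p is F, p is F. ✗
Satisfying worlds: {1, 2}.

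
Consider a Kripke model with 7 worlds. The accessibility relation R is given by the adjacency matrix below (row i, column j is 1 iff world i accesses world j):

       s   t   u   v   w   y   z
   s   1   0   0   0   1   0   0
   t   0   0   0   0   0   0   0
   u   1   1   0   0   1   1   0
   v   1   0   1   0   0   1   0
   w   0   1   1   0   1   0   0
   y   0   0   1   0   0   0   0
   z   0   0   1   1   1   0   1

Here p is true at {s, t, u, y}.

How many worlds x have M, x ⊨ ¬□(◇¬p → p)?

s: □(◇¬p → p) is F. ✓
t: □(◇¬p → p) is T. ✗
u: □(◇¬p → p) is F. ✓
v: □(◇¬p → p) is T. ✗
w: □(◇¬p → p) is F. ✓
y: □(◇¬p → p) is T. ✗
z: □(◇¬p → p) is F. ✓
Satisfying worlds: {s, u, w, z}.

4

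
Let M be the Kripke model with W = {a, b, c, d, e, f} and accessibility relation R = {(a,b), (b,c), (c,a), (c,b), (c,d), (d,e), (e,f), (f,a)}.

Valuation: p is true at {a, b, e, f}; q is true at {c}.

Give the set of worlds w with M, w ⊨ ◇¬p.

a: successors {b}; ¬p there: b:F. ✗
b: successors {c}; ¬p there: c:T. ✓
c: successors {a, b, d}; ¬p there: a:F, b:F, d:T. ✓
d: successors {e}; ¬p there: e:F. ✗
e: successors {f}; ¬p there: f:F. ✗
f: successors {a}; ¬p there: a:F. ✗

{b, c}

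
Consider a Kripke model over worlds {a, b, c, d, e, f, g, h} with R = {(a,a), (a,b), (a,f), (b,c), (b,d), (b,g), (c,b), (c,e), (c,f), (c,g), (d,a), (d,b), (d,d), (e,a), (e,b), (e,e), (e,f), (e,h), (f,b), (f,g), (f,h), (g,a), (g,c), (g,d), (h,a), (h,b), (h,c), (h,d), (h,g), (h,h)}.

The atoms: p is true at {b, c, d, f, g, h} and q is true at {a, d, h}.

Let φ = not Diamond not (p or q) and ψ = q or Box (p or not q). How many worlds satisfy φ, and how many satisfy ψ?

6 and 6

For not Diamond not (p or q):
a: Diamond not (p or q) is F. ✓
b: Diamond not (p or q) is F. ✓
c: Diamond not (p or q) is T. ✗
d: Diamond not (p or q) is F. ✓
e: Diamond not (p or q) is T. ✗
f: Diamond not (p or q) is F. ✓
g: Diamond not (p or q) is F. ✓
h: Diamond not (p or q) is F. ✓
— 6 worlds.
For q or Box (p or not q):
a: q is T, Box (p or not q) is F. ✓
b: q is F, Box (p or not q) is T. ✓
c: q is F, Box (p or not q) is T. ✓
d: q is T, Box (p or not q) is F. ✓
e: q is F, Box (p or not q) is F. ✗
f: q is F, Box (p or not q) is T. ✓
g: q is F, Box (p or not q) is F. ✗
h: q is T, Box (p or not q) is F. ✓
— 6 worlds.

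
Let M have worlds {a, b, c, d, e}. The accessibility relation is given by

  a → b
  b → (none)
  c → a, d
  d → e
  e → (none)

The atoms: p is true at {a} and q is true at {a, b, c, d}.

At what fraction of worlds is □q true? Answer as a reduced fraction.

4/5

a: successors {b}; q there: b:T. ✓
b: no successors, so □q holds vacuously. ✓
c: successors {a, d}; q there: a:T, d:T. ✓
d: successors {e}; q there: e:F. ✗
e: no successors, so □q holds vacuously. ✓
That's 4 of 5 worlds, so 4/5.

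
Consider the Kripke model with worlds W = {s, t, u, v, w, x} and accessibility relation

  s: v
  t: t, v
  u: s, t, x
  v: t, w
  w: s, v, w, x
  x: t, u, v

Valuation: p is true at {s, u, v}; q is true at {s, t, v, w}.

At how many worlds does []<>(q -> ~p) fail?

s: successors {v}; <>(q -> ~p) there: v:T. ✓
t: successors {t, v}; <>(q -> ~p) there: t:T, v:T. ✓
u: successors {s, t, x}; <>(q -> ~p) there: s:F, t:T, x:T. ✗
v: successors {t, w}; <>(q -> ~p) there: t:T, w:T. ✓
w: successors {s, v, w, x}; <>(q -> ~p) there: s:F, v:T, w:T, x:T. ✗
x: successors {t, u, v}; <>(q -> ~p) there: t:T, u:T, v:T. ✓
Satisfying worlds: {s, t, v, x}.
So []<>(q -> ~p) fails at the other 2 worlds.

2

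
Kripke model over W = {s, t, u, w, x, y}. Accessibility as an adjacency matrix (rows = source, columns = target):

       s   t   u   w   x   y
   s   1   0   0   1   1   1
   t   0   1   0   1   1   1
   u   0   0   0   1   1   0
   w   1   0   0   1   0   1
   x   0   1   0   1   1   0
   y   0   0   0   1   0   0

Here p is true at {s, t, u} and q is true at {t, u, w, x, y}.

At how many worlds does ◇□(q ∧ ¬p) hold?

3

s: successors {s, w, x, y}; □(q ∧ ¬p) there: s:F, w:F, x:F, y:T. ✓
t: successors {t, w, x, y}; □(q ∧ ¬p) there: t:F, w:F, x:F, y:T. ✓
u: successors {w, x}; □(q ∧ ¬p) there: w:F, x:F. ✗
w: successors {s, w, y}; □(q ∧ ¬p) there: s:F, w:F, y:T. ✓
x: successors {t, w, x}; □(q ∧ ¬p) there: t:F, w:F, x:F. ✗
y: successors {w}; □(q ∧ ¬p) there: w:F. ✗
Satisfying worlds: {s, t, w}.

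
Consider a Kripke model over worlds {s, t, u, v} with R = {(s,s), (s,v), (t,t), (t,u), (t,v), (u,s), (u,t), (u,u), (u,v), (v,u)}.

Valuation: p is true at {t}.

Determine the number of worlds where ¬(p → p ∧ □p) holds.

s: p → p ∧ □p is T. ✗
t: p → p ∧ □p is F. ✓
u: p → p ∧ □p is T. ✗
v: p → p ∧ □p is T. ✗
Satisfying worlds: {t}.

1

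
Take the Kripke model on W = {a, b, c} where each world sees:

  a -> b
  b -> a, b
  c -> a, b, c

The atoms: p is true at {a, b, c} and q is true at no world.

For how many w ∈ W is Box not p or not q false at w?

a: Box not p is F, not q is T. ✓
b: Box not p is F, not q is T. ✓
c: Box not p is F, not q is T. ✓
Satisfying worlds: {a, b, c}.
So Box not p or not q fails at the other 0 worlds.

0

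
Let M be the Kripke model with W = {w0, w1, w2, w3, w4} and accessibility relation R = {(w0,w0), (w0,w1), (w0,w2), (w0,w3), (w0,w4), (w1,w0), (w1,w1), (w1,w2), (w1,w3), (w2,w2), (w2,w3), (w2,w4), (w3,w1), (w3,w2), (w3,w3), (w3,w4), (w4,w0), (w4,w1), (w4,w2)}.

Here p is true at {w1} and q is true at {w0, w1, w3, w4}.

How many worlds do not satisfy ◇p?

1

w0: successors {w0, w1, w2, w3, w4}; p there: w0:F, w1:T, w2:F, w3:F, w4:F. ✓
w1: successors {w0, w1, w2, w3}; p there: w0:F, w1:T, w2:F, w3:F. ✓
w2: successors {w2, w3, w4}; p there: w2:F, w3:F, w4:F. ✗
w3: successors {w1, w2, w3, w4}; p there: w1:T, w2:F, w3:F, w4:F. ✓
w4: successors {w0, w1, w2}; p there: w0:F, w1:T, w2:F. ✓
Satisfying worlds: {w0, w1, w3, w4}.
So ◇p fails at the other 1 world.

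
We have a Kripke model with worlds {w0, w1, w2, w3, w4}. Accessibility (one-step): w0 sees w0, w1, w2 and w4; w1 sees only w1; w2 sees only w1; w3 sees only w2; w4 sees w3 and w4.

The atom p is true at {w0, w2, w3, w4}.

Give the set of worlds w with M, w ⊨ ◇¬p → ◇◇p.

{w0, w3, w4}

w0: ◇¬p is T, ◇◇p is T. ✓
w1: ◇¬p is T, ◇◇p is F. ✗
w2: ◇¬p is T, ◇◇p is F. ✗
w3: ◇¬p is F, ◇◇p is F. ✓
w4: ◇¬p is F, ◇◇p is T. ✓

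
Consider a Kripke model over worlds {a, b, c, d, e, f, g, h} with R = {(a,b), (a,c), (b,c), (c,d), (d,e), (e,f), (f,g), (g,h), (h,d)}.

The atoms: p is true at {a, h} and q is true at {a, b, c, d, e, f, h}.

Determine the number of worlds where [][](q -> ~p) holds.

7

a: successors {b, c}; [](q -> ~p) there: b:T, c:T. ✓
b: successors {c}; [](q -> ~p) there: c:T. ✓
c: successors {d}; [](q -> ~p) there: d:T. ✓
d: successors {e}; [](q -> ~p) there: e:T. ✓
e: successors {f}; [](q -> ~p) there: f:T. ✓
f: successors {g}; [](q -> ~p) there: g:F. ✗
g: successors {h}; [](q -> ~p) there: h:T. ✓
h: successors {d}; [](q -> ~p) there: d:T. ✓
Satisfying worlds: {a, b, c, d, e, g, h}.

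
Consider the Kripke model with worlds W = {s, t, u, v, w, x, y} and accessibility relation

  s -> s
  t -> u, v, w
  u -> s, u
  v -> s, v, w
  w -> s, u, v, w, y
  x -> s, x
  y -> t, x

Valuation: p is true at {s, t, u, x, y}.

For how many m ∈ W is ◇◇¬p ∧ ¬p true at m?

2

s: ◇◇¬p is F, ¬p is F. ✗
t: ◇◇¬p is T, ¬p is F. ✗
u: ◇◇¬p is F, ¬p is F. ✗
v: ◇◇¬p is T, ¬p is T. ✓
w: ◇◇¬p is T, ¬p is T. ✓
x: ◇◇¬p is F, ¬p is F. ✗
y: ◇◇¬p is T, ¬p is F. ✗
Satisfying worlds: {v, w}.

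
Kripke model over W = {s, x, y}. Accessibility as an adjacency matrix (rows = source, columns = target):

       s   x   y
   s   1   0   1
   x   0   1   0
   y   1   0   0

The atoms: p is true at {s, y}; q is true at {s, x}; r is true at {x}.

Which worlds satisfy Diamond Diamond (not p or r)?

{x}

s: successors {s, y}; Diamond (not p or r) there: s:F, y:F. ✗
x: successors {x}; Diamond (not p or r) there: x:T. ✓
y: successors {s}; Diamond (not p or r) there: s:F. ✗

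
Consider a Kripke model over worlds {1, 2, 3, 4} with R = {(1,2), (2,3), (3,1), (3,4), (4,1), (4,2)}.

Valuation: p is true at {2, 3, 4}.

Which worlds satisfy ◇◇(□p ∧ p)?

1: successors {2}; ◇(□p ∧ p) there: 2:F. ✗
2: successors {3}; ◇(□p ∧ p) there: 3:F. ✗
3: successors {1, 4}; ◇(□p ∧ p) there: 1:T, 4:T. ✓
4: successors {1, 2}; ◇(□p ∧ p) there: 1:T, 2:F. ✓

{3, 4}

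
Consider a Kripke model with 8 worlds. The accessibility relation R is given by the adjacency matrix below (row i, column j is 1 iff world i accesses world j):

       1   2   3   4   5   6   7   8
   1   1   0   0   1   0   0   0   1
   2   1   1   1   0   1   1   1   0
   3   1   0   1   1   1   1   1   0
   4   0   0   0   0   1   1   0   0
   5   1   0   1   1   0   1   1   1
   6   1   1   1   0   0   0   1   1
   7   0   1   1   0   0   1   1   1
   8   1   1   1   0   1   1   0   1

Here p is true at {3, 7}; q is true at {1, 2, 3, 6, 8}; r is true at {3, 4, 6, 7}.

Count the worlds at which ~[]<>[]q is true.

1: []<>[]q is F. ✓
2: []<>[]q is F. ✓
3: []<>[]q is F. ✓
4: []<>[]q is F. ✓
5: []<>[]q is F. ✓
6: []<>[]q is F. ✓
7: []<>[]q is F. ✓
8: []<>[]q is F. ✓
Satisfying worlds: {1, 2, 3, 4, 5, 6, 7, 8}.

8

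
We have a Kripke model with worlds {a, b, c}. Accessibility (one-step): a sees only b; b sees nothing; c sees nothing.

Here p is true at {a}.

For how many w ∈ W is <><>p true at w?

a: successors {b}; <>p there: b:F. ✗
b: no successors, so <><>p fails. ✗
c: no successors, so <><>p fails. ✗
Satisfying worlds: ∅.

0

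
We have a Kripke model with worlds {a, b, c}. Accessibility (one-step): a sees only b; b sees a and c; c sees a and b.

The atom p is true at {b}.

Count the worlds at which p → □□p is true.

2

a: p is F, □□p is F. ✓
b: p is T, □□p is F. ✗
c: p is F, □□p is F. ✓
Satisfying worlds: {a, c}.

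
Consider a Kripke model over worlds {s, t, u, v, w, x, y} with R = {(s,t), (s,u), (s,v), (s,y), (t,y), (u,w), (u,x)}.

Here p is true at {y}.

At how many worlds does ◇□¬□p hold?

s: successors {t, u, v, y}; □¬□p there: t:F, u:F, v:T, y:T. ✓
t: successors {y}; □¬□p there: y:T. ✓
u: successors {w, x}; □¬□p there: w:T, x:T. ✓
v: no successors, so ◇□¬□p fails. ✗
w: no successors, so ◇□¬□p fails. ✗
x: no successors, so ◇□¬□p fails. ✗
y: no successors, so ◇□¬□p fails. ✗
Satisfying worlds: {s, t, u}.

3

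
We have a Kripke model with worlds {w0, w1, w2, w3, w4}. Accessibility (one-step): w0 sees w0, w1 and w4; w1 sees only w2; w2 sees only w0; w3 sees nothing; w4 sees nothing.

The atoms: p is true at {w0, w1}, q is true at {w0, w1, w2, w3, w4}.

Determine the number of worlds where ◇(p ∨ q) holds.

w0: successors {w0, w1, w4}; p ∨ q there: w0:T, w1:T, w4:T. ✓
w1: successors {w2}; p ∨ q there: w2:T. ✓
w2: successors {w0}; p ∨ q there: w0:T. ✓
w3: no successors, so ◇(p ∨ q) fails. ✗
w4: no successors, so ◇(p ∨ q) fails. ✗
Satisfying worlds: {w0, w1, w2}.

3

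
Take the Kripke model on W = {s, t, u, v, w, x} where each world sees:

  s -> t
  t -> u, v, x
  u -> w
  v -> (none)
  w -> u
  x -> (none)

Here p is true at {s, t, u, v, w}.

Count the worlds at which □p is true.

s: successors {t}; p there: t:T. ✓
t: successors {u, v, x}; p there: u:T, v:T, x:F. ✗
u: successors {w}; p there: w:T. ✓
v: no successors, so □p holds vacuously. ✓
w: successors {u}; p there: u:T. ✓
x: no successors, so □p holds vacuously. ✓
Satisfying worlds: {s, u, v, w, x}.

5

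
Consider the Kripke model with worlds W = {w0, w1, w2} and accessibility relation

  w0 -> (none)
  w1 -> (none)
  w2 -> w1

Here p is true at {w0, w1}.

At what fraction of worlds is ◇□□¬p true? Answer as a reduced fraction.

w0: no successors, so ◇□□¬p fails. ✗
w1: no successors, so ◇□□¬p fails. ✗
w2: successors {w1}; □□¬p there: w1:T. ✓
That's 1 of 3 worlds, so 1/3.

1/3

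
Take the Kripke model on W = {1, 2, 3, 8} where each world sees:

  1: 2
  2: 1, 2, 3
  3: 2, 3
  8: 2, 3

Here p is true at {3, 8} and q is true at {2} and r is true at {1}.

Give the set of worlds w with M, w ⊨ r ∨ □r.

1: r is T, □r is F. ✓
2: r is F, □r is F. ✗
3: r is F, □r is F. ✗
8: r is F, □r is F. ✗

{1}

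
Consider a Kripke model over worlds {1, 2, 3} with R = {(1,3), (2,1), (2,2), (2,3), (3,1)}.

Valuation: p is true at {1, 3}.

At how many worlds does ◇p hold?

1: successors {3}; p there: 3:T. ✓
2: successors {1, 2, 3}; p there: 1:T, 2:F, 3:T. ✓
3: successors {1}; p there: 1:T. ✓
Satisfying worlds: {1, 2, 3}.

3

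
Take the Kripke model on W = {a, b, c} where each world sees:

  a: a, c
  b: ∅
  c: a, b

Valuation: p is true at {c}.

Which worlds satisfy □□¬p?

a: successors {a, c}; □¬p there: a:F, c:T. ✗
b: no successors, so □□¬p holds vacuously. ✓
c: successors {a, b}; □¬p there: a:F, b:T. ✗

{b}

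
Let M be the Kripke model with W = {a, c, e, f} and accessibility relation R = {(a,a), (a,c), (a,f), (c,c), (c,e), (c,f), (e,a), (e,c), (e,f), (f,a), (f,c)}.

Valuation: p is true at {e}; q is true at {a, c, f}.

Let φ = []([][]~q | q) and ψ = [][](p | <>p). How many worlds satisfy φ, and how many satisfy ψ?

For []([][]~q | q):
a: successors {a, c, f}; [][]~q | q there: a:T, c:T, f:T. ✓
c: successors {c, e, f}; [][]~q | q there: c:T, e:F, f:T. ✗
e: successors {a, c, f}; [][]~q | q there: a:T, c:T, f:T. ✓
f: successors {a, c}; [][]~q | q there: a:T, c:T. ✓
— 3 worlds.
For [][](p | <>p):
a: successors {a, c, f}; [](p | <>p) there: a:F, c:F, f:F. ✗
c: successors {c, e, f}; [](p | <>p) there: c:F, e:F, f:F. ✗
e: successors {a, c, f}; [](p | <>p) there: a:F, c:F, f:F. ✗
f: successors {a, c}; [](p | <>p) there: a:F, c:F. ✗
— 0 worlds.

3 and 0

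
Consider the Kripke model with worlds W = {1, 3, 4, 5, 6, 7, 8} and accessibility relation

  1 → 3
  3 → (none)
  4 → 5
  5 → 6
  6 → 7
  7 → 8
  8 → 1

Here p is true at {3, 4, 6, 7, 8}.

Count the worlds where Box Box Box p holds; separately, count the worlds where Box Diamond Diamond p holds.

For Box Box Box p:
1: successors {3}; Box Box p there: 3:T. ✓
3: no successors, so Box Box Box p holds vacuously. ✓
4: successors {5}; Box Box p there: 5:T. ✓
5: successors {6}; Box Box p there: 6:T. ✓
6: successors {7}; Box Box p there: 7:F. ✗
7: successors {8}; Box Box p there: 8:T. ✓
8: successors {1}; Box Box p there: 1:T. ✓
— 6 worlds.
For Box Diamond Diamond p:
1: successors {3}; Diamond Diamond p there: 3:F. ✗
3: no successors, so Box Diamond Diamond p holds vacuously. ✓
4: successors {5}; Diamond Diamond p there: 5:T. ✓
5: successors {6}; Diamond Diamond p there: 6:T. ✓
6: successors {7}; Diamond Diamond p there: 7:F. ✗
7: successors {8}; Diamond Diamond p there: 8:T. ✓
8: successors {1}; Diamond Diamond p there: 1:F. ✗
— 4 worlds.

6 and 4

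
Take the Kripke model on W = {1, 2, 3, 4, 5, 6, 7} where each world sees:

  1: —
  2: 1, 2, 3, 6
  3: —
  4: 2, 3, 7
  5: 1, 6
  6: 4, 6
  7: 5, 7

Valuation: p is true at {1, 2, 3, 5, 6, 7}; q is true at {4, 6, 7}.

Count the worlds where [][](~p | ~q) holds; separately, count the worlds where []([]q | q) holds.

2 and 4

For [][](~p | ~q):
1: no successors, so [][](~p | ~q) holds vacuously. ✓
2: successors {1, 2, 3, 6}; [](~p | ~q) there: 1:T, 2:F, 3:T, 6:F. ✗
3: no successors, so [][](~p | ~q) holds vacuously. ✓
4: successors {2, 3, 7}; [](~p | ~q) there: 2:F, 3:T, 7:F. ✗
5: successors {1, 6}; [](~p | ~q) there: 1:T, 6:F. ✗
6: successors {4, 6}; [](~p | ~q) there: 4:F, 6:F. ✗
7: successors {5, 7}; [](~p | ~q) there: 5:F, 7:F. ✗
— 2 worlds.
For []([]q | q):
1: no successors, so []([]q | q) holds vacuously. ✓
2: successors {1, 2, 3, 6}; []q | q there: 1:T, 2:F, 3:T, 6:T. ✗
3: no successors, so []([]q | q) holds vacuously. ✓
4: successors {2, 3, 7}; []q | q there: 2:F, 3:T, 7:T. ✗
5: successors {1, 6}; []q | q there: 1:T, 6:T. ✓
6: successors {4, 6}; []q | q there: 4:T, 6:T. ✓
7: successors {5, 7}; []q | q there: 5:F, 7:T. ✗
— 4 worlds.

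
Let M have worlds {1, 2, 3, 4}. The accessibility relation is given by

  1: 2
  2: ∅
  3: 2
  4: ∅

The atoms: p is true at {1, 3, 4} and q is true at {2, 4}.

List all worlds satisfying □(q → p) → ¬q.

1: □(q → p) is F, ¬q is T. ✓
2: □(q → p) is T, ¬q is F. ✗
3: □(q → p) is F, ¬q is T. ✓
4: □(q → p) is T, ¬q is F. ✗

{1, 3}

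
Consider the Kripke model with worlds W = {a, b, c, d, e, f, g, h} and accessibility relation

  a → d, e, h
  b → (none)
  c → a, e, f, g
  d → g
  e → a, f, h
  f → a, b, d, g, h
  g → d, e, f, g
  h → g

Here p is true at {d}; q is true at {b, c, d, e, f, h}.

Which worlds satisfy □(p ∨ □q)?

a: successors {d, e, h}; p ∨ □q there: d:T, e:F, h:F. ✗
b: no successors, so □(p ∨ □q) holds vacuously. ✓
c: successors {a, e, f, g}; p ∨ □q there: a:T, e:F, f:F, g:F. ✗
d: successors {g}; p ∨ □q there: g:F. ✗
e: successors {a, f, h}; p ∨ □q there: a:T, f:F, h:F. ✗
f: successors {a, b, d, g, h}; p ∨ □q there: a:T, b:T, d:T, g:F, h:F. ✗
g: successors {d, e, f, g}; p ∨ □q there: d:T, e:F, f:F, g:F. ✗
h: successors {g}; p ∨ □q there: g:F. ✗

{b}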